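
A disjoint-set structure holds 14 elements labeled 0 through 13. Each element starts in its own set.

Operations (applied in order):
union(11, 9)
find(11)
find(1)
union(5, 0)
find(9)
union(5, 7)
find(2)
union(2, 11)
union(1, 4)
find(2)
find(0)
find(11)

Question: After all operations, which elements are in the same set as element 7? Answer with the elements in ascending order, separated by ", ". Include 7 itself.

Step 1: union(11, 9) -> merged; set of 11 now {9, 11}
Step 2: find(11) -> no change; set of 11 is {9, 11}
Step 3: find(1) -> no change; set of 1 is {1}
Step 4: union(5, 0) -> merged; set of 5 now {0, 5}
Step 5: find(9) -> no change; set of 9 is {9, 11}
Step 6: union(5, 7) -> merged; set of 5 now {0, 5, 7}
Step 7: find(2) -> no change; set of 2 is {2}
Step 8: union(2, 11) -> merged; set of 2 now {2, 9, 11}
Step 9: union(1, 4) -> merged; set of 1 now {1, 4}
Step 10: find(2) -> no change; set of 2 is {2, 9, 11}
Step 11: find(0) -> no change; set of 0 is {0, 5, 7}
Step 12: find(11) -> no change; set of 11 is {2, 9, 11}
Component of 7: {0, 5, 7}

Answer: 0, 5, 7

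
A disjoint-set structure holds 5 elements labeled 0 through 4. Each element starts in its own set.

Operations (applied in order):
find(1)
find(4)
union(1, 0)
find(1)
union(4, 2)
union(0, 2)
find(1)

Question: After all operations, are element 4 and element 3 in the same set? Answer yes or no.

Answer: no

Derivation:
Step 1: find(1) -> no change; set of 1 is {1}
Step 2: find(4) -> no change; set of 4 is {4}
Step 3: union(1, 0) -> merged; set of 1 now {0, 1}
Step 4: find(1) -> no change; set of 1 is {0, 1}
Step 5: union(4, 2) -> merged; set of 4 now {2, 4}
Step 6: union(0, 2) -> merged; set of 0 now {0, 1, 2, 4}
Step 7: find(1) -> no change; set of 1 is {0, 1, 2, 4}
Set of 4: {0, 1, 2, 4}; 3 is not a member.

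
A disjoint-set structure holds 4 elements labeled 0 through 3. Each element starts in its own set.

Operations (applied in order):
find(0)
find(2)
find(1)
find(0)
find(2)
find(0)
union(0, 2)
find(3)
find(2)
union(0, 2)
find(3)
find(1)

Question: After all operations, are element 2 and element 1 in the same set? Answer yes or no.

Step 1: find(0) -> no change; set of 0 is {0}
Step 2: find(2) -> no change; set of 2 is {2}
Step 3: find(1) -> no change; set of 1 is {1}
Step 4: find(0) -> no change; set of 0 is {0}
Step 5: find(2) -> no change; set of 2 is {2}
Step 6: find(0) -> no change; set of 0 is {0}
Step 7: union(0, 2) -> merged; set of 0 now {0, 2}
Step 8: find(3) -> no change; set of 3 is {3}
Step 9: find(2) -> no change; set of 2 is {0, 2}
Step 10: union(0, 2) -> already same set; set of 0 now {0, 2}
Step 11: find(3) -> no change; set of 3 is {3}
Step 12: find(1) -> no change; set of 1 is {1}
Set of 2: {0, 2}; 1 is not a member.

Answer: no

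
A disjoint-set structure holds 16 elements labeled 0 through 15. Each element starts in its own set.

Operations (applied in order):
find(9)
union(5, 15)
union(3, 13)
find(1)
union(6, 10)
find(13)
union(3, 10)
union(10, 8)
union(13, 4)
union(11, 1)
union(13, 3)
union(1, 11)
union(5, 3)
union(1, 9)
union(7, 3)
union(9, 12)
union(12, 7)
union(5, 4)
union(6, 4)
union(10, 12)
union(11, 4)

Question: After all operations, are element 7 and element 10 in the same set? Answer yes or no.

Step 1: find(9) -> no change; set of 9 is {9}
Step 2: union(5, 15) -> merged; set of 5 now {5, 15}
Step 3: union(3, 13) -> merged; set of 3 now {3, 13}
Step 4: find(1) -> no change; set of 1 is {1}
Step 5: union(6, 10) -> merged; set of 6 now {6, 10}
Step 6: find(13) -> no change; set of 13 is {3, 13}
Step 7: union(3, 10) -> merged; set of 3 now {3, 6, 10, 13}
Step 8: union(10, 8) -> merged; set of 10 now {3, 6, 8, 10, 13}
Step 9: union(13, 4) -> merged; set of 13 now {3, 4, 6, 8, 10, 13}
Step 10: union(11, 1) -> merged; set of 11 now {1, 11}
Step 11: union(13, 3) -> already same set; set of 13 now {3, 4, 6, 8, 10, 13}
Step 12: union(1, 11) -> already same set; set of 1 now {1, 11}
Step 13: union(5, 3) -> merged; set of 5 now {3, 4, 5, 6, 8, 10, 13, 15}
Step 14: union(1, 9) -> merged; set of 1 now {1, 9, 11}
Step 15: union(7, 3) -> merged; set of 7 now {3, 4, 5, 6, 7, 8, 10, 13, 15}
Step 16: union(9, 12) -> merged; set of 9 now {1, 9, 11, 12}
Step 17: union(12, 7) -> merged; set of 12 now {1, 3, 4, 5, 6, 7, 8, 9, 10, 11, 12, 13, 15}
Step 18: union(5, 4) -> already same set; set of 5 now {1, 3, 4, 5, 6, 7, 8, 9, 10, 11, 12, 13, 15}
Step 19: union(6, 4) -> already same set; set of 6 now {1, 3, 4, 5, 6, 7, 8, 9, 10, 11, 12, 13, 15}
Step 20: union(10, 12) -> already same set; set of 10 now {1, 3, 4, 5, 6, 7, 8, 9, 10, 11, 12, 13, 15}
Step 21: union(11, 4) -> already same set; set of 11 now {1, 3, 4, 5, 6, 7, 8, 9, 10, 11, 12, 13, 15}
Set of 7: {1, 3, 4, 5, 6, 7, 8, 9, 10, 11, 12, 13, 15}; 10 is a member.

Answer: yes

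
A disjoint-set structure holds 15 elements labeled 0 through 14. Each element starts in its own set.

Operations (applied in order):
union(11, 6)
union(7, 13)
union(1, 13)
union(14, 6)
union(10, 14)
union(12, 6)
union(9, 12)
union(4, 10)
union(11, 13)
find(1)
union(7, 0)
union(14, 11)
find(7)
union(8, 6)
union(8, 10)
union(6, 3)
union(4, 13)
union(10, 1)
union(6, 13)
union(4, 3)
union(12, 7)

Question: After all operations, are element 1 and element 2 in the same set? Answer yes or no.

Answer: no

Derivation:
Step 1: union(11, 6) -> merged; set of 11 now {6, 11}
Step 2: union(7, 13) -> merged; set of 7 now {7, 13}
Step 3: union(1, 13) -> merged; set of 1 now {1, 7, 13}
Step 4: union(14, 6) -> merged; set of 14 now {6, 11, 14}
Step 5: union(10, 14) -> merged; set of 10 now {6, 10, 11, 14}
Step 6: union(12, 6) -> merged; set of 12 now {6, 10, 11, 12, 14}
Step 7: union(9, 12) -> merged; set of 9 now {6, 9, 10, 11, 12, 14}
Step 8: union(4, 10) -> merged; set of 4 now {4, 6, 9, 10, 11, 12, 14}
Step 9: union(11, 13) -> merged; set of 11 now {1, 4, 6, 7, 9, 10, 11, 12, 13, 14}
Step 10: find(1) -> no change; set of 1 is {1, 4, 6, 7, 9, 10, 11, 12, 13, 14}
Step 11: union(7, 0) -> merged; set of 7 now {0, 1, 4, 6, 7, 9, 10, 11, 12, 13, 14}
Step 12: union(14, 11) -> already same set; set of 14 now {0, 1, 4, 6, 7, 9, 10, 11, 12, 13, 14}
Step 13: find(7) -> no change; set of 7 is {0, 1, 4, 6, 7, 9, 10, 11, 12, 13, 14}
Step 14: union(8, 6) -> merged; set of 8 now {0, 1, 4, 6, 7, 8, 9, 10, 11, 12, 13, 14}
Step 15: union(8, 10) -> already same set; set of 8 now {0, 1, 4, 6, 7, 8, 9, 10, 11, 12, 13, 14}
Step 16: union(6, 3) -> merged; set of 6 now {0, 1, 3, 4, 6, 7, 8, 9, 10, 11, 12, 13, 14}
Step 17: union(4, 13) -> already same set; set of 4 now {0, 1, 3, 4, 6, 7, 8, 9, 10, 11, 12, 13, 14}
Step 18: union(10, 1) -> already same set; set of 10 now {0, 1, 3, 4, 6, 7, 8, 9, 10, 11, 12, 13, 14}
Step 19: union(6, 13) -> already same set; set of 6 now {0, 1, 3, 4, 6, 7, 8, 9, 10, 11, 12, 13, 14}
Step 20: union(4, 3) -> already same set; set of 4 now {0, 1, 3, 4, 6, 7, 8, 9, 10, 11, 12, 13, 14}
Step 21: union(12, 7) -> already same set; set of 12 now {0, 1, 3, 4, 6, 7, 8, 9, 10, 11, 12, 13, 14}
Set of 1: {0, 1, 3, 4, 6, 7, 8, 9, 10, 11, 12, 13, 14}; 2 is not a member.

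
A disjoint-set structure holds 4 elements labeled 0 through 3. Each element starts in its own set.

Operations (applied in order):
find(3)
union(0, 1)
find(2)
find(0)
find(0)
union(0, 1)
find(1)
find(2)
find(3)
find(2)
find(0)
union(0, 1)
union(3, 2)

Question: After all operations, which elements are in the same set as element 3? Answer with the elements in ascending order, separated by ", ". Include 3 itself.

Answer: 2, 3

Derivation:
Step 1: find(3) -> no change; set of 3 is {3}
Step 2: union(0, 1) -> merged; set of 0 now {0, 1}
Step 3: find(2) -> no change; set of 2 is {2}
Step 4: find(0) -> no change; set of 0 is {0, 1}
Step 5: find(0) -> no change; set of 0 is {0, 1}
Step 6: union(0, 1) -> already same set; set of 0 now {0, 1}
Step 7: find(1) -> no change; set of 1 is {0, 1}
Step 8: find(2) -> no change; set of 2 is {2}
Step 9: find(3) -> no change; set of 3 is {3}
Step 10: find(2) -> no change; set of 2 is {2}
Step 11: find(0) -> no change; set of 0 is {0, 1}
Step 12: union(0, 1) -> already same set; set of 0 now {0, 1}
Step 13: union(3, 2) -> merged; set of 3 now {2, 3}
Component of 3: {2, 3}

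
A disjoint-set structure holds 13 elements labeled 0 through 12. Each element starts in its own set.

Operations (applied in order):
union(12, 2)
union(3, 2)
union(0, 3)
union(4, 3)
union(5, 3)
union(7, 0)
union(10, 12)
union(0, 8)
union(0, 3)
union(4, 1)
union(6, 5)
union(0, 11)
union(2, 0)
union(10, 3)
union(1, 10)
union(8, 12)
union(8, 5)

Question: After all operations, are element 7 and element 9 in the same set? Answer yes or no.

Step 1: union(12, 2) -> merged; set of 12 now {2, 12}
Step 2: union(3, 2) -> merged; set of 3 now {2, 3, 12}
Step 3: union(0, 3) -> merged; set of 0 now {0, 2, 3, 12}
Step 4: union(4, 3) -> merged; set of 4 now {0, 2, 3, 4, 12}
Step 5: union(5, 3) -> merged; set of 5 now {0, 2, 3, 4, 5, 12}
Step 6: union(7, 0) -> merged; set of 7 now {0, 2, 3, 4, 5, 7, 12}
Step 7: union(10, 12) -> merged; set of 10 now {0, 2, 3, 4, 5, 7, 10, 12}
Step 8: union(0, 8) -> merged; set of 0 now {0, 2, 3, 4, 5, 7, 8, 10, 12}
Step 9: union(0, 3) -> already same set; set of 0 now {0, 2, 3, 4, 5, 7, 8, 10, 12}
Step 10: union(4, 1) -> merged; set of 4 now {0, 1, 2, 3, 4, 5, 7, 8, 10, 12}
Step 11: union(6, 5) -> merged; set of 6 now {0, 1, 2, 3, 4, 5, 6, 7, 8, 10, 12}
Step 12: union(0, 11) -> merged; set of 0 now {0, 1, 2, 3, 4, 5, 6, 7, 8, 10, 11, 12}
Step 13: union(2, 0) -> already same set; set of 2 now {0, 1, 2, 3, 4, 5, 6, 7, 8, 10, 11, 12}
Step 14: union(10, 3) -> already same set; set of 10 now {0, 1, 2, 3, 4, 5, 6, 7, 8, 10, 11, 12}
Step 15: union(1, 10) -> already same set; set of 1 now {0, 1, 2, 3, 4, 5, 6, 7, 8, 10, 11, 12}
Step 16: union(8, 12) -> already same set; set of 8 now {0, 1, 2, 3, 4, 5, 6, 7, 8, 10, 11, 12}
Step 17: union(8, 5) -> already same set; set of 8 now {0, 1, 2, 3, 4, 5, 6, 7, 8, 10, 11, 12}
Set of 7: {0, 1, 2, 3, 4, 5, 6, 7, 8, 10, 11, 12}; 9 is not a member.

Answer: no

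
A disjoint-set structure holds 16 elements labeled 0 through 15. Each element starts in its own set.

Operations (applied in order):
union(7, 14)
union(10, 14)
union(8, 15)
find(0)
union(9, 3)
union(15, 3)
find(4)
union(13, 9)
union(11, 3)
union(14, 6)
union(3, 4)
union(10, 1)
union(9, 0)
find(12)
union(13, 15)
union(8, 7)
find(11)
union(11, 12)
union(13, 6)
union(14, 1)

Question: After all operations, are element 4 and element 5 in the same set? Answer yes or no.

Step 1: union(7, 14) -> merged; set of 7 now {7, 14}
Step 2: union(10, 14) -> merged; set of 10 now {7, 10, 14}
Step 3: union(8, 15) -> merged; set of 8 now {8, 15}
Step 4: find(0) -> no change; set of 0 is {0}
Step 5: union(9, 3) -> merged; set of 9 now {3, 9}
Step 6: union(15, 3) -> merged; set of 15 now {3, 8, 9, 15}
Step 7: find(4) -> no change; set of 4 is {4}
Step 8: union(13, 9) -> merged; set of 13 now {3, 8, 9, 13, 15}
Step 9: union(11, 3) -> merged; set of 11 now {3, 8, 9, 11, 13, 15}
Step 10: union(14, 6) -> merged; set of 14 now {6, 7, 10, 14}
Step 11: union(3, 4) -> merged; set of 3 now {3, 4, 8, 9, 11, 13, 15}
Step 12: union(10, 1) -> merged; set of 10 now {1, 6, 7, 10, 14}
Step 13: union(9, 0) -> merged; set of 9 now {0, 3, 4, 8, 9, 11, 13, 15}
Step 14: find(12) -> no change; set of 12 is {12}
Step 15: union(13, 15) -> already same set; set of 13 now {0, 3, 4, 8, 9, 11, 13, 15}
Step 16: union(8, 7) -> merged; set of 8 now {0, 1, 3, 4, 6, 7, 8, 9, 10, 11, 13, 14, 15}
Step 17: find(11) -> no change; set of 11 is {0, 1, 3, 4, 6, 7, 8, 9, 10, 11, 13, 14, 15}
Step 18: union(11, 12) -> merged; set of 11 now {0, 1, 3, 4, 6, 7, 8, 9, 10, 11, 12, 13, 14, 15}
Step 19: union(13, 6) -> already same set; set of 13 now {0, 1, 3, 4, 6, 7, 8, 9, 10, 11, 12, 13, 14, 15}
Step 20: union(14, 1) -> already same set; set of 14 now {0, 1, 3, 4, 6, 7, 8, 9, 10, 11, 12, 13, 14, 15}
Set of 4: {0, 1, 3, 4, 6, 7, 8, 9, 10, 11, 12, 13, 14, 15}; 5 is not a member.

Answer: no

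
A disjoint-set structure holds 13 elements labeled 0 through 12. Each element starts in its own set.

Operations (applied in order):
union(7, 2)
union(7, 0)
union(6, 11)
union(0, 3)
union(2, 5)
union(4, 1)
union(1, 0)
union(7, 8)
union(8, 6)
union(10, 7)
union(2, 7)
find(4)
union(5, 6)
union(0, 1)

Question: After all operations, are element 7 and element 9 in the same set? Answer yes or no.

Answer: no

Derivation:
Step 1: union(7, 2) -> merged; set of 7 now {2, 7}
Step 2: union(7, 0) -> merged; set of 7 now {0, 2, 7}
Step 3: union(6, 11) -> merged; set of 6 now {6, 11}
Step 4: union(0, 3) -> merged; set of 0 now {0, 2, 3, 7}
Step 5: union(2, 5) -> merged; set of 2 now {0, 2, 3, 5, 7}
Step 6: union(4, 1) -> merged; set of 4 now {1, 4}
Step 7: union(1, 0) -> merged; set of 1 now {0, 1, 2, 3, 4, 5, 7}
Step 8: union(7, 8) -> merged; set of 7 now {0, 1, 2, 3, 4, 5, 7, 8}
Step 9: union(8, 6) -> merged; set of 8 now {0, 1, 2, 3, 4, 5, 6, 7, 8, 11}
Step 10: union(10, 7) -> merged; set of 10 now {0, 1, 2, 3, 4, 5, 6, 7, 8, 10, 11}
Step 11: union(2, 7) -> already same set; set of 2 now {0, 1, 2, 3, 4, 5, 6, 7, 8, 10, 11}
Step 12: find(4) -> no change; set of 4 is {0, 1, 2, 3, 4, 5, 6, 7, 8, 10, 11}
Step 13: union(5, 6) -> already same set; set of 5 now {0, 1, 2, 3, 4, 5, 6, 7, 8, 10, 11}
Step 14: union(0, 1) -> already same set; set of 0 now {0, 1, 2, 3, 4, 5, 6, 7, 8, 10, 11}
Set of 7: {0, 1, 2, 3, 4, 5, 6, 7, 8, 10, 11}; 9 is not a member.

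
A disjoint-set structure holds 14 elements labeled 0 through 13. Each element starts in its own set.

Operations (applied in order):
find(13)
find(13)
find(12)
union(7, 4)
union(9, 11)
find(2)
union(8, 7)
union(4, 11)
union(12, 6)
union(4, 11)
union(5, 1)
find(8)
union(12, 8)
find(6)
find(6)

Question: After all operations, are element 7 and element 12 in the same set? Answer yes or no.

Answer: yes

Derivation:
Step 1: find(13) -> no change; set of 13 is {13}
Step 2: find(13) -> no change; set of 13 is {13}
Step 3: find(12) -> no change; set of 12 is {12}
Step 4: union(7, 4) -> merged; set of 7 now {4, 7}
Step 5: union(9, 11) -> merged; set of 9 now {9, 11}
Step 6: find(2) -> no change; set of 2 is {2}
Step 7: union(8, 7) -> merged; set of 8 now {4, 7, 8}
Step 8: union(4, 11) -> merged; set of 4 now {4, 7, 8, 9, 11}
Step 9: union(12, 6) -> merged; set of 12 now {6, 12}
Step 10: union(4, 11) -> already same set; set of 4 now {4, 7, 8, 9, 11}
Step 11: union(5, 1) -> merged; set of 5 now {1, 5}
Step 12: find(8) -> no change; set of 8 is {4, 7, 8, 9, 11}
Step 13: union(12, 8) -> merged; set of 12 now {4, 6, 7, 8, 9, 11, 12}
Step 14: find(6) -> no change; set of 6 is {4, 6, 7, 8, 9, 11, 12}
Step 15: find(6) -> no change; set of 6 is {4, 6, 7, 8, 9, 11, 12}
Set of 7: {4, 6, 7, 8, 9, 11, 12}; 12 is a member.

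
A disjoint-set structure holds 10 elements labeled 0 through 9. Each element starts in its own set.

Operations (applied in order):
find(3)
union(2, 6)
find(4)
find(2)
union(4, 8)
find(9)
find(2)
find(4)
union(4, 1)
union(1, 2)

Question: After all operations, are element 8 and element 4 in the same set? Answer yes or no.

Answer: yes

Derivation:
Step 1: find(3) -> no change; set of 3 is {3}
Step 2: union(2, 6) -> merged; set of 2 now {2, 6}
Step 3: find(4) -> no change; set of 4 is {4}
Step 4: find(2) -> no change; set of 2 is {2, 6}
Step 5: union(4, 8) -> merged; set of 4 now {4, 8}
Step 6: find(9) -> no change; set of 9 is {9}
Step 7: find(2) -> no change; set of 2 is {2, 6}
Step 8: find(4) -> no change; set of 4 is {4, 8}
Step 9: union(4, 1) -> merged; set of 4 now {1, 4, 8}
Step 10: union(1, 2) -> merged; set of 1 now {1, 2, 4, 6, 8}
Set of 8: {1, 2, 4, 6, 8}; 4 is a member.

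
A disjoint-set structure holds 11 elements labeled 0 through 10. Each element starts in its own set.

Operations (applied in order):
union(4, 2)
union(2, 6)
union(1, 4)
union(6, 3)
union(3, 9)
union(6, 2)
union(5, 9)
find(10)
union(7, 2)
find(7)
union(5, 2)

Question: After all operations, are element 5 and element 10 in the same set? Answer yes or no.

Step 1: union(4, 2) -> merged; set of 4 now {2, 4}
Step 2: union(2, 6) -> merged; set of 2 now {2, 4, 6}
Step 3: union(1, 4) -> merged; set of 1 now {1, 2, 4, 6}
Step 4: union(6, 3) -> merged; set of 6 now {1, 2, 3, 4, 6}
Step 5: union(3, 9) -> merged; set of 3 now {1, 2, 3, 4, 6, 9}
Step 6: union(6, 2) -> already same set; set of 6 now {1, 2, 3, 4, 6, 9}
Step 7: union(5, 9) -> merged; set of 5 now {1, 2, 3, 4, 5, 6, 9}
Step 8: find(10) -> no change; set of 10 is {10}
Step 9: union(7, 2) -> merged; set of 7 now {1, 2, 3, 4, 5, 6, 7, 9}
Step 10: find(7) -> no change; set of 7 is {1, 2, 3, 4, 5, 6, 7, 9}
Step 11: union(5, 2) -> already same set; set of 5 now {1, 2, 3, 4, 5, 6, 7, 9}
Set of 5: {1, 2, 3, 4, 5, 6, 7, 9}; 10 is not a member.

Answer: no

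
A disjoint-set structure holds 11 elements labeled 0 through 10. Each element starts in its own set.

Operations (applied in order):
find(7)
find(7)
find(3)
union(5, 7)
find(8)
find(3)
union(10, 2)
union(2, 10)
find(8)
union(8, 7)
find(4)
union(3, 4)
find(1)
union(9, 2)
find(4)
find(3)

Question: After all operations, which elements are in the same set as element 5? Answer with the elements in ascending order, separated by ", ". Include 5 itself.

Answer: 5, 7, 8

Derivation:
Step 1: find(7) -> no change; set of 7 is {7}
Step 2: find(7) -> no change; set of 7 is {7}
Step 3: find(3) -> no change; set of 3 is {3}
Step 4: union(5, 7) -> merged; set of 5 now {5, 7}
Step 5: find(8) -> no change; set of 8 is {8}
Step 6: find(3) -> no change; set of 3 is {3}
Step 7: union(10, 2) -> merged; set of 10 now {2, 10}
Step 8: union(2, 10) -> already same set; set of 2 now {2, 10}
Step 9: find(8) -> no change; set of 8 is {8}
Step 10: union(8, 7) -> merged; set of 8 now {5, 7, 8}
Step 11: find(4) -> no change; set of 4 is {4}
Step 12: union(3, 4) -> merged; set of 3 now {3, 4}
Step 13: find(1) -> no change; set of 1 is {1}
Step 14: union(9, 2) -> merged; set of 9 now {2, 9, 10}
Step 15: find(4) -> no change; set of 4 is {3, 4}
Step 16: find(3) -> no change; set of 3 is {3, 4}
Component of 5: {5, 7, 8}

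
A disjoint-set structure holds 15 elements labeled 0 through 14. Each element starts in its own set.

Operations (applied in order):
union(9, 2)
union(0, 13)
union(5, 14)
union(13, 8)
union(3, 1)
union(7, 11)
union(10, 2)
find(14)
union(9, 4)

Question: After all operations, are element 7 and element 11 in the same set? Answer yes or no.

Step 1: union(9, 2) -> merged; set of 9 now {2, 9}
Step 2: union(0, 13) -> merged; set of 0 now {0, 13}
Step 3: union(5, 14) -> merged; set of 5 now {5, 14}
Step 4: union(13, 8) -> merged; set of 13 now {0, 8, 13}
Step 5: union(3, 1) -> merged; set of 3 now {1, 3}
Step 6: union(7, 11) -> merged; set of 7 now {7, 11}
Step 7: union(10, 2) -> merged; set of 10 now {2, 9, 10}
Step 8: find(14) -> no change; set of 14 is {5, 14}
Step 9: union(9, 4) -> merged; set of 9 now {2, 4, 9, 10}
Set of 7: {7, 11}; 11 is a member.

Answer: yes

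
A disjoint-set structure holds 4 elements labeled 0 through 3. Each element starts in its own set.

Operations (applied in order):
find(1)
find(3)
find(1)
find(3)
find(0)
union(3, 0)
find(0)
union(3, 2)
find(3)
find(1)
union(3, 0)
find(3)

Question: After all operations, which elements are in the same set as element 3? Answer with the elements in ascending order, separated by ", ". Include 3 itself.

Step 1: find(1) -> no change; set of 1 is {1}
Step 2: find(3) -> no change; set of 3 is {3}
Step 3: find(1) -> no change; set of 1 is {1}
Step 4: find(3) -> no change; set of 3 is {3}
Step 5: find(0) -> no change; set of 0 is {0}
Step 6: union(3, 0) -> merged; set of 3 now {0, 3}
Step 7: find(0) -> no change; set of 0 is {0, 3}
Step 8: union(3, 2) -> merged; set of 3 now {0, 2, 3}
Step 9: find(3) -> no change; set of 3 is {0, 2, 3}
Step 10: find(1) -> no change; set of 1 is {1}
Step 11: union(3, 0) -> already same set; set of 3 now {0, 2, 3}
Step 12: find(3) -> no change; set of 3 is {0, 2, 3}
Component of 3: {0, 2, 3}

Answer: 0, 2, 3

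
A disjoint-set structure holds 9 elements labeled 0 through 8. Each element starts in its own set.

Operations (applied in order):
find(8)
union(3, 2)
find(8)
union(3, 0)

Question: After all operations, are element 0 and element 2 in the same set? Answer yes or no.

Answer: yes

Derivation:
Step 1: find(8) -> no change; set of 8 is {8}
Step 2: union(3, 2) -> merged; set of 3 now {2, 3}
Step 3: find(8) -> no change; set of 8 is {8}
Step 4: union(3, 0) -> merged; set of 3 now {0, 2, 3}
Set of 0: {0, 2, 3}; 2 is a member.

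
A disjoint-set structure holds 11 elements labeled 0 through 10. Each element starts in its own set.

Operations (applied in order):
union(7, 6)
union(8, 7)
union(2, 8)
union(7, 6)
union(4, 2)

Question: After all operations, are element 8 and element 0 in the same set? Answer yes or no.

Answer: no

Derivation:
Step 1: union(7, 6) -> merged; set of 7 now {6, 7}
Step 2: union(8, 7) -> merged; set of 8 now {6, 7, 8}
Step 3: union(2, 8) -> merged; set of 2 now {2, 6, 7, 8}
Step 4: union(7, 6) -> already same set; set of 7 now {2, 6, 7, 8}
Step 5: union(4, 2) -> merged; set of 4 now {2, 4, 6, 7, 8}
Set of 8: {2, 4, 6, 7, 8}; 0 is not a member.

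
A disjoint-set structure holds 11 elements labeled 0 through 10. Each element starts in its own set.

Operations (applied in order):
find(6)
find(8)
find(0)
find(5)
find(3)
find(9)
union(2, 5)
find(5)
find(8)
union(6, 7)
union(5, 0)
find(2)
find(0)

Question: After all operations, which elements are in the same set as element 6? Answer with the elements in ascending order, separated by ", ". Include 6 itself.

Step 1: find(6) -> no change; set of 6 is {6}
Step 2: find(8) -> no change; set of 8 is {8}
Step 3: find(0) -> no change; set of 0 is {0}
Step 4: find(5) -> no change; set of 5 is {5}
Step 5: find(3) -> no change; set of 3 is {3}
Step 6: find(9) -> no change; set of 9 is {9}
Step 7: union(2, 5) -> merged; set of 2 now {2, 5}
Step 8: find(5) -> no change; set of 5 is {2, 5}
Step 9: find(8) -> no change; set of 8 is {8}
Step 10: union(6, 7) -> merged; set of 6 now {6, 7}
Step 11: union(5, 0) -> merged; set of 5 now {0, 2, 5}
Step 12: find(2) -> no change; set of 2 is {0, 2, 5}
Step 13: find(0) -> no change; set of 0 is {0, 2, 5}
Component of 6: {6, 7}

Answer: 6, 7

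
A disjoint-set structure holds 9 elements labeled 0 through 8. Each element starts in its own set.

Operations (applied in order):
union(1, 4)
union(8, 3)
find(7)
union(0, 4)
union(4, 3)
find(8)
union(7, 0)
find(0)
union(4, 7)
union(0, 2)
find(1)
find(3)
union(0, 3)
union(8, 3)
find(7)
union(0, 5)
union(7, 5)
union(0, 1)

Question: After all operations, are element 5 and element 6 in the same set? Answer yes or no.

Answer: no

Derivation:
Step 1: union(1, 4) -> merged; set of 1 now {1, 4}
Step 2: union(8, 3) -> merged; set of 8 now {3, 8}
Step 3: find(7) -> no change; set of 7 is {7}
Step 4: union(0, 4) -> merged; set of 0 now {0, 1, 4}
Step 5: union(4, 3) -> merged; set of 4 now {0, 1, 3, 4, 8}
Step 6: find(8) -> no change; set of 8 is {0, 1, 3, 4, 8}
Step 7: union(7, 0) -> merged; set of 7 now {0, 1, 3, 4, 7, 8}
Step 8: find(0) -> no change; set of 0 is {0, 1, 3, 4, 7, 8}
Step 9: union(4, 7) -> already same set; set of 4 now {0, 1, 3, 4, 7, 8}
Step 10: union(0, 2) -> merged; set of 0 now {0, 1, 2, 3, 4, 7, 8}
Step 11: find(1) -> no change; set of 1 is {0, 1, 2, 3, 4, 7, 8}
Step 12: find(3) -> no change; set of 3 is {0, 1, 2, 3, 4, 7, 8}
Step 13: union(0, 3) -> already same set; set of 0 now {0, 1, 2, 3, 4, 7, 8}
Step 14: union(8, 3) -> already same set; set of 8 now {0, 1, 2, 3, 4, 7, 8}
Step 15: find(7) -> no change; set of 7 is {0, 1, 2, 3, 4, 7, 8}
Step 16: union(0, 5) -> merged; set of 0 now {0, 1, 2, 3, 4, 5, 7, 8}
Step 17: union(7, 5) -> already same set; set of 7 now {0, 1, 2, 3, 4, 5, 7, 8}
Step 18: union(0, 1) -> already same set; set of 0 now {0, 1, 2, 3, 4, 5, 7, 8}
Set of 5: {0, 1, 2, 3, 4, 5, 7, 8}; 6 is not a member.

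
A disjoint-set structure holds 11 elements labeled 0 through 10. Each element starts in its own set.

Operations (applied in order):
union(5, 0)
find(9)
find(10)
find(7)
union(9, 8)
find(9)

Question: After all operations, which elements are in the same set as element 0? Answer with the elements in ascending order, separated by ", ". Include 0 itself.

Step 1: union(5, 0) -> merged; set of 5 now {0, 5}
Step 2: find(9) -> no change; set of 9 is {9}
Step 3: find(10) -> no change; set of 10 is {10}
Step 4: find(7) -> no change; set of 7 is {7}
Step 5: union(9, 8) -> merged; set of 9 now {8, 9}
Step 6: find(9) -> no change; set of 9 is {8, 9}
Component of 0: {0, 5}

Answer: 0, 5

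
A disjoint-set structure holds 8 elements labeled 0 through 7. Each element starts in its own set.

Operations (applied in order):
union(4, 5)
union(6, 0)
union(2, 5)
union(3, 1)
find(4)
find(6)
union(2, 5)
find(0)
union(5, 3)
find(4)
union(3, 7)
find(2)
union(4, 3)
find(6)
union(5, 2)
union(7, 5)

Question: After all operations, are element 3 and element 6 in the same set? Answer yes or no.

Step 1: union(4, 5) -> merged; set of 4 now {4, 5}
Step 2: union(6, 0) -> merged; set of 6 now {0, 6}
Step 3: union(2, 5) -> merged; set of 2 now {2, 4, 5}
Step 4: union(3, 1) -> merged; set of 3 now {1, 3}
Step 5: find(4) -> no change; set of 4 is {2, 4, 5}
Step 6: find(6) -> no change; set of 6 is {0, 6}
Step 7: union(2, 5) -> already same set; set of 2 now {2, 4, 5}
Step 8: find(0) -> no change; set of 0 is {0, 6}
Step 9: union(5, 3) -> merged; set of 5 now {1, 2, 3, 4, 5}
Step 10: find(4) -> no change; set of 4 is {1, 2, 3, 4, 5}
Step 11: union(3, 7) -> merged; set of 3 now {1, 2, 3, 4, 5, 7}
Step 12: find(2) -> no change; set of 2 is {1, 2, 3, 4, 5, 7}
Step 13: union(4, 3) -> already same set; set of 4 now {1, 2, 3, 4, 5, 7}
Step 14: find(6) -> no change; set of 6 is {0, 6}
Step 15: union(5, 2) -> already same set; set of 5 now {1, 2, 3, 4, 5, 7}
Step 16: union(7, 5) -> already same set; set of 7 now {1, 2, 3, 4, 5, 7}
Set of 3: {1, 2, 3, 4, 5, 7}; 6 is not a member.

Answer: no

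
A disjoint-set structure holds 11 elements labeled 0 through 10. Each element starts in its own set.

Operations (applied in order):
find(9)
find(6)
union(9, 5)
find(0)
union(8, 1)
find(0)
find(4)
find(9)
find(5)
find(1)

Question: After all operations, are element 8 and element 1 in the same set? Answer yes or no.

Answer: yes

Derivation:
Step 1: find(9) -> no change; set of 9 is {9}
Step 2: find(6) -> no change; set of 6 is {6}
Step 3: union(9, 5) -> merged; set of 9 now {5, 9}
Step 4: find(0) -> no change; set of 0 is {0}
Step 5: union(8, 1) -> merged; set of 8 now {1, 8}
Step 6: find(0) -> no change; set of 0 is {0}
Step 7: find(4) -> no change; set of 4 is {4}
Step 8: find(9) -> no change; set of 9 is {5, 9}
Step 9: find(5) -> no change; set of 5 is {5, 9}
Step 10: find(1) -> no change; set of 1 is {1, 8}
Set of 8: {1, 8}; 1 is a member.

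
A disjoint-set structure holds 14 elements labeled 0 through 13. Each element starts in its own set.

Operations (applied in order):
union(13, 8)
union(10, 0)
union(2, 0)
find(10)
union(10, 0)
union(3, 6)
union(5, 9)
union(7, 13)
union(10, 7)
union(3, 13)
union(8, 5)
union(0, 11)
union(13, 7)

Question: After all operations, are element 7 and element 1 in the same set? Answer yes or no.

Answer: no

Derivation:
Step 1: union(13, 8) -> merged; set of 13 now {8, 13}
Step 2: union(10, 0) -> merged; set of 10 now {0, 10}
Step 3: union(2, 0) -> merged; set of 2 now {0, 2, 10}
Step 4: find(10) -> no change; set of 10 is {0, 2, 10}
Step 5: union(10, 0) -> already same set; set of 10 now {0, 2, 10}
Step 6: union(3, 6) -> merged; set of 3 now {3, 6}
Step 7: union(5, 9) -> merged; set of 5 now {5, 9}
Step 8: union(7, 13) -> merged; set of 7 now {7, 8, 13}
Step 9: union(10, 7) -> merged; set of 10 now {0, 2, 7, 8, 10, 13}
Step 10: union(3, 13) -> merged; set of 3 now {0, 2, 3, 6, 7, 8, 10, 13}
Step 11: union(8, 5) -> merged; set of 8 now {0, 2, 3, 5, 6, 7, 8, 9, 10, 13}
Step 12: union(0, 11) -> merged; set of 0 now {0, 2, 3, 5, 6, 7, 8, 9, 10, 11, 13}
Step 13: union(13, 7) -> already same set; set of 13 now {0, 2, 3, 5, 6, 7, 8, 9, 10, 11, 13}
Set of 7: {0, 2, 3, 5, 6, 7, 8, 9, 10, 11, 13}; 1 is not a member.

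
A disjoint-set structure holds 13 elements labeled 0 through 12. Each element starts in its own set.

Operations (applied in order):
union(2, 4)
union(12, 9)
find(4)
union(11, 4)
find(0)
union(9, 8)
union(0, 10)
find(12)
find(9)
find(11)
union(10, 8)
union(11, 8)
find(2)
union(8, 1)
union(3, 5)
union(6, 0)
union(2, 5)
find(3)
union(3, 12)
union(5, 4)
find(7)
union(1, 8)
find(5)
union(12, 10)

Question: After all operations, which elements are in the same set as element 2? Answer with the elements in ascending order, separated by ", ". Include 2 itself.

Answer: 0, 1, 2, 3, 4, 5, 6, 8, 9, 10, 11, 12

Derivation:
Step 1: union(2, 4) -> merged; set of 2 now {2, 4}
Step 2: union(12, 9) -> merged; set of 12 now {9, 12}
Step 3: find(4) -> no change; set of 4 is {2, 4}
Step 4: union(11, 4) -> merged; set of 11 now {2, 4, 11}
Step 5: find(0) -> no change; set of 0 is {0}
Step 6: union(9, 8) -> merged; set of 9 now {8, 9, 12}
Step 7: union(0, 10) -> merged; set of 0 now {0, 10}
Step 8: find(12) -> no change; set of 12 is {8, 9, 12}
Step 9: find(9) -> no change; set of 9 is {8, 9, 12}
Step 10: find(11) -> no change; set of 11 is {2, 4, 11}
Step 11: union(10, 8) -> merged; set of 10 now {0, 8, 9, 10, 12}
Step 12: union(11, 8) -> merged; set of 11 now {0, 2, 4, 8, 9, 10, 11, 12}
Step 13: find(2) -> no change; set of 2 is {0, 2, 4, 8, 9, 10, 11, 12}
Step 14: union(8, 1) -> merged; set of 8 now {0, 1, 2, 4, 8, 9, 10, 11, 12}
Step 15: union(3, 5) -> merged; set of 3 now {3, 5}
Step 16: union(6, 0) -> merged; set of 6 now {0, 1, 2, 4, 6, 8, 9, 10, 11, 12}
Step 17: union(2, 5) -> merged; set of 2 now {0, 1, 2, 3, 4, 5, 6, 8, 9, 10, 11, 12}
Step 18: find(3) -> no change; set of 3 is {0, 1, 2, 3, 4, 5, 6, 8, 9, 10, 11, 12}
Step 19: union(3, 12) -> already same set; set of 3 now {0, 1, 2, 3, 4, 5, 6, 8, 9, 10, 11, 12}
Step 20: union(5, 4) -> already same set; set of 5 now {0, 1, 2, 3, 4, 5, 6, 8, 9, 10, 11, 12}
Step 21: find(7) -> no change; set of 7 is {7}
Step 22: union(1, 8) -> already same set; set of 1 now {0, 1, 2, 3, 4, 5, 6, 8, 9, 10, 11, 12}
Step 23: find(5) -> no change; set of 5 is {0, 1, 2, 3, 4, 5, 6, 8, 9, 10, 11, 12}
Step 24: union(12, 10) -> already same set; set of 12 now {0, 1, 2, 3, 4, 5, 6, 8, 9, 10, 11, 12}
Component of 2: {0, 1, 2, 3, 4, 5, 6, 8, 9, 10, 11, 12}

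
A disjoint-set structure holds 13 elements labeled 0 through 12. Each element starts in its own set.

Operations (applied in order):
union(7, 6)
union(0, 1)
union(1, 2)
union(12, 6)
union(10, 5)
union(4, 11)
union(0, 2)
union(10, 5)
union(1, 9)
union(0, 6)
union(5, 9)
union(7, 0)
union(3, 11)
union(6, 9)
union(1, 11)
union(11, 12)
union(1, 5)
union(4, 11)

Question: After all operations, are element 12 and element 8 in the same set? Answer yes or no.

Step 1: union(7, 6) -> merged; set of 7 now {6, 7}
Step 2: union(0, 1) -> merged; set of 0 now {0, 1}
Step 3: union(1, 2) -> merged; set of 1 now {0, 1, 2}
Step 4: union(12, 6) -> merged; set of 12 now {6, 7, 12}
Step 5: union(10, 5) -> merged; set of 10 now {5, 10}
Step 6: union(4, 11) -> merged; set of 4 now {4, 11}
Step 7: union(0, 2) -> already same set; set of 0 now {0, 1, 2}
Step 8: union(10, 5) -> already same set; set of 10 now {5, 10}
Step 9: union(1, 9) -> merged; set of 1 now {0, 1, 2, 9}
Step 10: union(0, 6) -> merged; set of 0 now {0, 1, 2, 6, 7, 9, 12}
Step 11: union(5, 9) -> merged; set of 5 now {0, 1, 2, 5, 6, 7, 9, 10, 12}
Step 12: union(7, 0) -> already same set; set of 7 now {0, 1, 2, 5, 6, 7, 9, 10, 12}
Step 13: union(3, 11) -> merged; set of 3 now {3, 4, 11}
Step 14: union(6, 9) -> already same set; set of 6 now {0, 1, 2, 5, 6, 7, 9, 10, 12}
Step 15: union(1, 11) -> merged; set of 1 now {0, 1, 2, 3, 4, 5, 6, 7, 9, 10, 11, 12}
Step 16: union(11, 12) -> already same set; set of 11 now {0, 1, 2, 3, 4, 5, 6, 7, 9, 10, 11, 12}
Step 17: union(1, 5) -> already same set; set of 1 now {0, 1, 2, 3, 4, 5, 6, 7, 9, 10, 11, 12}
Step 18: union(4, 11) -> already same set; set of 4 now {0, 1, 2, 3, 4, 5, 6, 7, 9, 10, 11, 12}
Set of 12: {0, 1, 2, 3, 4, 5, 6, 7, 9, 10, 11, 12}; 8 is not a member.

Answer: no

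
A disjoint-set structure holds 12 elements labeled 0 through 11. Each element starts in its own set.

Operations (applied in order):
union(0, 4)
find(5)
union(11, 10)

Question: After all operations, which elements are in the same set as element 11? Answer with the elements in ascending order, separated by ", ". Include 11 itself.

Answer: 10, 11

Derivation:
Step 1: union(0, 4) -> merged; set of 0 now {0, 4}
Step 2: find(5) -> no change; set of 5 is {5}
Step 3: union(11, 10) -> merged; set of 11 now {10, 11}
Component of 11: {10, 11}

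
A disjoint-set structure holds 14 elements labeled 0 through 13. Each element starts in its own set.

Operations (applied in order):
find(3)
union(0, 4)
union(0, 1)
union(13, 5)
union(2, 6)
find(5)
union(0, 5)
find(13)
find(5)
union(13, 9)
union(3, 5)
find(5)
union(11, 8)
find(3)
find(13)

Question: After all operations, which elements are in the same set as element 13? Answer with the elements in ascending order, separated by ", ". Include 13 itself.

Step 1: find(3) -> no change; set of 3 is {3}
Step 2: union(0, 4) -> merged; set of 0 now {0, 4}
Step 3: union(0, 1) -> merged; set of 0 now {0, 1, 4}
Step 4: union(13, 5) -> merged; set of 13 now {5, 13}
Step 5: union(2, 6) -> merged; set of 2 now {2, 6}
Step 6: find(5) -> no change; set of 5 is {5, 13}
Step 7: union(0, 5) -> merged; set of 0 now {0, 1, 4, 5, 13}
Step 8: find(13) -> no change; set of 13 is {0, 1, 4, 5, 13}
Step 9: find(5) -> no change; set of 5 is {0, 1, 4, 5, 13}
Step 10: union(13, 9) -> merged; set of 13 now {0, 1, 4, 5, 9, 13}
Step 11: union(3, 5) -> merged; set of 3 now {0, 1, 3, 4, 5, 9, 13}
Step 12: find(5) -> no change; set of 5 is {0, 1, 3, 4, 5, 9, 13}
Step 13: union(11, 8) -> merged; set of 11 now {8, 11}
Step 14: find(3) -> no change; set of 3 is {0, 1, 3, 4, 5, 9, 13}
Step 15: find(13) -> no change; set of 13 is {0, 1, 3, 4, 5, 9, 13}
Component of 13: {0, 1, 3, 4, 5, 9, 13}

Answer: 0, 1, 3, 4, 5, 9, 13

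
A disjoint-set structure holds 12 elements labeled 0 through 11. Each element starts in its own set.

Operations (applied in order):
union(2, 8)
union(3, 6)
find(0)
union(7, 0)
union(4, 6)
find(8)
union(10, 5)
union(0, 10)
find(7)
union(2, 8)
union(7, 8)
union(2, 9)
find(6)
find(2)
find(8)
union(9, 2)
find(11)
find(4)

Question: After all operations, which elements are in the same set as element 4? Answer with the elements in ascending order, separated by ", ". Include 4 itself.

Answer: 3, 4, 6

Derivation:
Step 1: union(2, 8) -> merged; set of 2 now {2, 8}
Step 2: union(3, 6) -> merged; set of 3 now {3, 6}
Step 3: find(0) -> no change; set of 0 is {0}
Step 4: union(7, 0) -> merged; set of 7 now {0, 7}
Step 5: union(4, 6) -> merged; set of 4 now {3, 4, 6}
Step 6: find(8) -> no change; set of 8 is {2, 8}
Step 7: union(10, 5) -> merged; set of 10 now {5, 10}
Step 8: union(0, 10) -> merged; set of 0 now {0, 5, 7, 10}
Step 9: find(7) -> no change; set of 7 is {0, 5, 7, 10}
Step 10: union(2, 8) -> already same set; set of 2 now {2, 8}
Step 11: union(7, 8) -> merged; set of 7 now {0, 2, 5, 7, 8, 10}
Step 12: union(2, 9) -> merged; set of 2 now {0, 2, 5, 7, 8, 9, 10}
Step 13: find(6) -> no change; set of 6 is {3, 4, 6}
Step 14: find(2) -> no change; set of 2 is {0, 2, 5, 7, 8, 9, 10}
Step 15: find(8) -> no change; set of 8 is {0, 2, 5, 7, 8, 9, 10}
Step 16: union(9, 2) -> already same set; set of 9 now {0, 2, 5, 7, 8, 9, 10}
Step 17: find(11) -> no change; set of 11 is {11}
Step 18: find(4) -> no change; set of 4 is {3, 4, 6}
Component of 4: {3, 4, 6}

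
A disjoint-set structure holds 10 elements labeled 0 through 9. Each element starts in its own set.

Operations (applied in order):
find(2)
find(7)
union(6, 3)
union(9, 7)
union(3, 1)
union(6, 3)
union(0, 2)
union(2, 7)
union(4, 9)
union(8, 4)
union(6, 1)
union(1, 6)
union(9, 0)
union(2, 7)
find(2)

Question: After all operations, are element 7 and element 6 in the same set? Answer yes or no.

Answer: no

Derivation:
Step 1: find(2) -> no change; set of 2 is {2}
Step 2: find(7) -> no change; set of 7 is {7}
Step 3: union(6, 3) -> merged; set of 6 now {3, 6}
Step 4: union(9, 7) -> merged; set of 9 now {7, 9}
Step 5: union(3, 1) -> merged; set of 3 now {1, 3, 6}
Step 6: union(6, 3) -> already same set; set of 6 now {1, 3, 6}
Step 7: union(0, 2) -> merged; set of 0 now {0, 2}
Step 8: union(2, 7) -> merged; set of 2 now {0, 2, 7, 9}
Step 9: union(4, 9) -> merged; set of 4 now {0, 2, 4, 7, 9}
Step 10: union(8, 4) -> merged; set of 8 now {0, 2, 4, 7, 8, 9}
Step 11: union(6, 1) -> already same set; set of 6 now {1, 3, 6}
Step 12: union(1, 6) -> already same set; set of 1 now {1, 3, 6}
Step 13: union(9, 0) -> already same set; set of 9 now {0, 2, 4, 7, 8, 9}
Step 14: union(2, 7) -> already same set; set of 2 now {0, 2, 4, 7, 8, 9}
Step 15: find(2) -> no change; set of 2 is {0, 2, 4, 7, 8, 9}
Set of 7: {0, 2, 4, 7, 8, 9}; 6 is not a member.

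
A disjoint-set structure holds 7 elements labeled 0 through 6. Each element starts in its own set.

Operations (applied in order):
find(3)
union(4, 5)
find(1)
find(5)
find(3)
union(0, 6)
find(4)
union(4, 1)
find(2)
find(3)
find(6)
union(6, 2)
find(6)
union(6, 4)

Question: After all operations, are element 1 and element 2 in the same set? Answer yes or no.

Step 1: find(3) -> no change; set of 3 is {3}
Step 2: union(4, 5) -> merged; set of 4 now {4, 5}
Step 3: find(1) -> no change; set of 1 is {1}
Step 4: find(5) -> no change; set of 5 is {4, 5}
Step 5: find(3) -> no change; set of 3 is {3}
Step 6: union(0, 6) -> merged; set of 0 now {0, 6}
Step 7: find(4) -> no change; set of 4 is {4, 5}
Step 8: union(4, 1) -> merged; set of 4 now {1, 4, 5}
Step 9: find(2) -> no change; set of 2 is {2}
Step 10: find(3) -> no change; set of 3 is {3}
Step 11: find(6) -> no change; set of 6 is {0, 6}
Step 12: union(6, 2) -> merged; set of 6 now {0, 2, 6}
Step 13: find(6) -> no change; set of 6 is {0, 2, 6}
Step 14: union(6, 4) -> merged; set of 6 now {0, 1, 2, 4, 5, 6}
Set of 1: {0, 1, 2, 4, 5, 6}; 2 is a member.

Answer: yes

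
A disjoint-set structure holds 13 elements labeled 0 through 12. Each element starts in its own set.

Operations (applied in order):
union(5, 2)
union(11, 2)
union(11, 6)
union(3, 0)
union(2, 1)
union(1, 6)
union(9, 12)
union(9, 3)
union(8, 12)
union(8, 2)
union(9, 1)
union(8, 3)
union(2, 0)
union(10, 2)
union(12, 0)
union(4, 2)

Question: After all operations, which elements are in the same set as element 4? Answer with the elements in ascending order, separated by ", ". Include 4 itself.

Step 1: union(5, 2) -> merged; set of 5 now {2, 5}
Step 2: union(11, 2) -> merged; set of 11 now {2, 5, 11}
Step 3: union(11, 6) -> merged; set of 11 now {2, 5, 6, 11}
Step 4: union(3, 0) -> merged; set of 3 now {0, 3}
Step 5: union(2, 1) -> merged; set of 2 now {1, 2, 5, 6, 11}
Step 6: union(1, 6) -> already same set; set of 1 now {1, 2, 5, 6, 11}
Step 7: union(9, 12) -> merged; set of 9 now {9, 12}
Step 8: union(9, 3) -> merged; set of 9 now {0, 3, 9, 12}
Step 9: union(8, 12) -> merged; set of 8 now {0, 3, 8, 9, 12}
Step 10: union(8, 2) -> merged; set of 8 now {0, 1, 2, 3, 5, 6, 8, 9, 11, 12}
Step 11: union(9, 1) -> already same set; set of 9 now {0, 1, 2, 3, 5, 6, 8, 9, 11, 12}
Step 12: union(8, 3) -> already same set; set of 8 now {0, 1, 2, 3, 5, 6, 8, 9, 11, 12}
Step 13: union(2, 0) -> already same set; set of 2 now {0, 1, 2, 3, 5, 6, 8, 9, 11, 12}
Step 14: union(10, 2) -> merged; set of 10 now {0, 1, 2, 3, 5, 6, 8, 9, 10, 11, 12}
Step 15: union(12, 0) -> already same set; set of 12 now {0, 1, 2, 3, 5, 6, 8, 9, 10, 11, 12}
Step 16: union(4, 2) -> merged; set of 4 now {0, 1, 2, 3, 4, 5, 6, 8, 9, 10, 11, 12}
Component of 4: {0, 1, 2, 3, 4, 5, 6, 8, 9, 10, 11, 12}

Answer: 0, 1, 2, 3, 4, 5, 6, 8, 9, 10, 11, 12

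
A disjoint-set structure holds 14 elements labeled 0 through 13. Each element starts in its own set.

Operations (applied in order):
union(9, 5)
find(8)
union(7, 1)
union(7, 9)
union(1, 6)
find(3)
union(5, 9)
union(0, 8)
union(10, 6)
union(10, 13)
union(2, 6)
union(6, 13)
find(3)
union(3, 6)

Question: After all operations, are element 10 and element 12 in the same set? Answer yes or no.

Step 1: union(9, 5) -> merged; set of 9 now {5, 9}
Step 2: find(8) -> no change; set of 8 is {8}
Step 3: union(7, 1) -> merged; set of 7 now {1, 7}
Step 4: union(7, 9) -> merged; set of 7 now {1, 5, 7, 9}
Step 5: union(1, 6) -> merged; set of 1 now {1, 5, 6, 7, 9}
Step 6: find(3) -> no change; set of 3 is {3}
Step 7: union(5, 9) -> already same set; set of 5 now {1, 5, 6, 7, 9}
Step 8: union(0, 8) -> merged; set of 0 now {0, 8}
Step 9: union(10, 6) -> merged; set of 10 now {1, 5, 6, 7, 9, 10}
Step 10: union(10, 13) -> merged; set of 10 now {1, 5, 6, 7, 9, 10, 13}
Step 11: union(2, 6) -> merged; set of 2 now {1, 2, 5, 6, 7, 9, 10, 13}
Step 12: union(6, 13) -> already same set; set of 6 now {1, 2, 5, 6, 7, 9, 10, 13}
Step 13: find(3) -> no change; set of 3 is {3}
Step 14: union(3, 6) -> merged; set of 3 now {1, 2, 3, 5, 6, 7, 9, 10, 13}
Set of 10: {1, 2, 3, 5, 6, 7, 9, 10, 13}; 12 is not a member.

Answer: no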